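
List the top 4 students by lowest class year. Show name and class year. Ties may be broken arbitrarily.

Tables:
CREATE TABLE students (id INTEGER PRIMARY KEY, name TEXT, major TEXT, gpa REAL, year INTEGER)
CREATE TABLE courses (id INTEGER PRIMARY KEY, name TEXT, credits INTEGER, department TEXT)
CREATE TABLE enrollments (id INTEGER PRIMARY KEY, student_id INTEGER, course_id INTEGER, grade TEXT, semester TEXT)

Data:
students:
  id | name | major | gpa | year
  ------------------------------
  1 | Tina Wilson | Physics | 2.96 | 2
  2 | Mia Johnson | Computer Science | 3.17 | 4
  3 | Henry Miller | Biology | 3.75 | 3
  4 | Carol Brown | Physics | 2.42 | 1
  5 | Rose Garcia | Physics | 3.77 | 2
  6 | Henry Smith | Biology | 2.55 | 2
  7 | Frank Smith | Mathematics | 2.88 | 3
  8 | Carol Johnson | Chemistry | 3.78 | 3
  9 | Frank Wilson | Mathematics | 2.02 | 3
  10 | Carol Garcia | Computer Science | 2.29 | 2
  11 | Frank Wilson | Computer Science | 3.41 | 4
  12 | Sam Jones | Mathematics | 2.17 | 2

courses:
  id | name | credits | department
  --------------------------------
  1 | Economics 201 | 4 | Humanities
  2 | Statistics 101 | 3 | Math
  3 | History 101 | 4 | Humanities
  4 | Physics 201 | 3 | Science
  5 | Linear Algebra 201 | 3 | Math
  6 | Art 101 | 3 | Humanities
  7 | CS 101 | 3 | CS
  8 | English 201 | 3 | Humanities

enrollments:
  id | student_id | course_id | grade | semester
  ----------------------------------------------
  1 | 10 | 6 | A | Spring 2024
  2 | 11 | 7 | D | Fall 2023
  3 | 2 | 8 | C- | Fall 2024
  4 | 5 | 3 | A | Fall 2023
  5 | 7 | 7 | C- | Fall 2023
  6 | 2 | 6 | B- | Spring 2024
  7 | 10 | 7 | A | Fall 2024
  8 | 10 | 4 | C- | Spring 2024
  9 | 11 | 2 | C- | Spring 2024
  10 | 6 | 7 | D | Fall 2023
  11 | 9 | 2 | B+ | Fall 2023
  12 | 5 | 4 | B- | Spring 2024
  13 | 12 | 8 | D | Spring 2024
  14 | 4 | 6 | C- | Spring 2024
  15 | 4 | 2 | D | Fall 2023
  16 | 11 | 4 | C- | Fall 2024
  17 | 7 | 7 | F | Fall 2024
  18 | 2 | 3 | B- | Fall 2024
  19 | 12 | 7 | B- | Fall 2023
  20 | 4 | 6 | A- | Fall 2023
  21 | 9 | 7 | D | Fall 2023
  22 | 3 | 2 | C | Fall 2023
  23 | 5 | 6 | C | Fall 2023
SELECT name, year FROM students ORDER BY year ASC LIMIT 4

Execution result:
name | year
Carol Brown | 1
Tina Wilson | 2
Rose Garcia | 2
Henry Smith | 2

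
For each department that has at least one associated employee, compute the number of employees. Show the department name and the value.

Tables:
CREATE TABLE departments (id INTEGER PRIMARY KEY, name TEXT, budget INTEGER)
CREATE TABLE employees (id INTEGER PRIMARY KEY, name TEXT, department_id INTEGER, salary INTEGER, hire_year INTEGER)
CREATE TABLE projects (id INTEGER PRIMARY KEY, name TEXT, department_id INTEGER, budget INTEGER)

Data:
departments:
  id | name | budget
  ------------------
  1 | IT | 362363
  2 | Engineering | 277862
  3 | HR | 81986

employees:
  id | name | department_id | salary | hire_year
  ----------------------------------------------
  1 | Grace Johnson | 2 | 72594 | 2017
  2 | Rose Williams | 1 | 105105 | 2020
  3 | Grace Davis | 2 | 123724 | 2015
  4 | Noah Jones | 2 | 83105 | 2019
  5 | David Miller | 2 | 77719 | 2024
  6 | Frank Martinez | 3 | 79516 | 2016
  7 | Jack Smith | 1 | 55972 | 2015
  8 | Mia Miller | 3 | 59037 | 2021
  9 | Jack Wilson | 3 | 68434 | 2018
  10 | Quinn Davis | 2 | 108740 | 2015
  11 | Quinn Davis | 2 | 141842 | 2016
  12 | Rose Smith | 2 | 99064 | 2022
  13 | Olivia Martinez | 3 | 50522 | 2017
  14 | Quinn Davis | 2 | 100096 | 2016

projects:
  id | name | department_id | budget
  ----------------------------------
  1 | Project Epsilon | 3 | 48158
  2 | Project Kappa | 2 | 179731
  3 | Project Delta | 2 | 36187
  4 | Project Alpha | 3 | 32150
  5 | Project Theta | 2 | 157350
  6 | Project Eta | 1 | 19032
SELECT p.name, COUNT(*) AS n FROM employees c JOIN departments p ON c.department_id = p.id GROUP BY p.id, p.name

Execution result:
name | n
IT | 2
Engineering | 8
HR | 4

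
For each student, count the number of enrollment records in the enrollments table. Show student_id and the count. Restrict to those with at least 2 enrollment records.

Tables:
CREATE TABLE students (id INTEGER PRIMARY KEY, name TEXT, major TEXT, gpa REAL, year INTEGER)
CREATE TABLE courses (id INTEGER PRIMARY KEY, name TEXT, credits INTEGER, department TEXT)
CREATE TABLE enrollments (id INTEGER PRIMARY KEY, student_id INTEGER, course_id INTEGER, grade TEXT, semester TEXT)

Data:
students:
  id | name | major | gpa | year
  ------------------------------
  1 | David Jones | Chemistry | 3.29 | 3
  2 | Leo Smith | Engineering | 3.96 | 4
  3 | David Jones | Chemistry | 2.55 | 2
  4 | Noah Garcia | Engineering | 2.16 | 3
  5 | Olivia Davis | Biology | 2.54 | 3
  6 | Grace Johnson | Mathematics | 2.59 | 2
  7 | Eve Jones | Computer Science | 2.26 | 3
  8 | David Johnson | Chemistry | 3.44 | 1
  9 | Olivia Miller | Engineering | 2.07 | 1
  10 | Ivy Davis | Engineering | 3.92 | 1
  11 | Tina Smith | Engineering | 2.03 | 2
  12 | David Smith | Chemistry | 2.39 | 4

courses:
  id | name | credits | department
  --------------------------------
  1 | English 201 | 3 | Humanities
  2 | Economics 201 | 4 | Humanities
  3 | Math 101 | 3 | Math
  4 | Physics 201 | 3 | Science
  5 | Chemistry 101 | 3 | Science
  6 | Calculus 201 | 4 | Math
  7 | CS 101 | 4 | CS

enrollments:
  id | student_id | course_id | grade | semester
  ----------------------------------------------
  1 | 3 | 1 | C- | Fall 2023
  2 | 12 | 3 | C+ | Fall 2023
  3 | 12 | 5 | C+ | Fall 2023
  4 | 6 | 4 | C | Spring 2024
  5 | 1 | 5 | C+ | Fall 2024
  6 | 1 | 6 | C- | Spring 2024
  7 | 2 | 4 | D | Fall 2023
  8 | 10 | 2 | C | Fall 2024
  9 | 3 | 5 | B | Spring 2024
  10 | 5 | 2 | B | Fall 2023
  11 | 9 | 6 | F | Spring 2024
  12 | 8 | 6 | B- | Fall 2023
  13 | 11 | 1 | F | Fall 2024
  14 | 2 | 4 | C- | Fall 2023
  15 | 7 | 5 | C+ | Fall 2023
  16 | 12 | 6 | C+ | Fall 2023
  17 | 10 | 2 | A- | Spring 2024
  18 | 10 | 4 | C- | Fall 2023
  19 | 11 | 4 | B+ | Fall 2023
SELECT student_id, COUNT(*) AS enrollment_count FROM enrollments GROUP BY student_id HAVING COUNT(*) >= 2

Execution result:
student_id | enrollment_count
1 | 2
2 | 2
3 | 2
10 | 3
11 | 2
12 | 3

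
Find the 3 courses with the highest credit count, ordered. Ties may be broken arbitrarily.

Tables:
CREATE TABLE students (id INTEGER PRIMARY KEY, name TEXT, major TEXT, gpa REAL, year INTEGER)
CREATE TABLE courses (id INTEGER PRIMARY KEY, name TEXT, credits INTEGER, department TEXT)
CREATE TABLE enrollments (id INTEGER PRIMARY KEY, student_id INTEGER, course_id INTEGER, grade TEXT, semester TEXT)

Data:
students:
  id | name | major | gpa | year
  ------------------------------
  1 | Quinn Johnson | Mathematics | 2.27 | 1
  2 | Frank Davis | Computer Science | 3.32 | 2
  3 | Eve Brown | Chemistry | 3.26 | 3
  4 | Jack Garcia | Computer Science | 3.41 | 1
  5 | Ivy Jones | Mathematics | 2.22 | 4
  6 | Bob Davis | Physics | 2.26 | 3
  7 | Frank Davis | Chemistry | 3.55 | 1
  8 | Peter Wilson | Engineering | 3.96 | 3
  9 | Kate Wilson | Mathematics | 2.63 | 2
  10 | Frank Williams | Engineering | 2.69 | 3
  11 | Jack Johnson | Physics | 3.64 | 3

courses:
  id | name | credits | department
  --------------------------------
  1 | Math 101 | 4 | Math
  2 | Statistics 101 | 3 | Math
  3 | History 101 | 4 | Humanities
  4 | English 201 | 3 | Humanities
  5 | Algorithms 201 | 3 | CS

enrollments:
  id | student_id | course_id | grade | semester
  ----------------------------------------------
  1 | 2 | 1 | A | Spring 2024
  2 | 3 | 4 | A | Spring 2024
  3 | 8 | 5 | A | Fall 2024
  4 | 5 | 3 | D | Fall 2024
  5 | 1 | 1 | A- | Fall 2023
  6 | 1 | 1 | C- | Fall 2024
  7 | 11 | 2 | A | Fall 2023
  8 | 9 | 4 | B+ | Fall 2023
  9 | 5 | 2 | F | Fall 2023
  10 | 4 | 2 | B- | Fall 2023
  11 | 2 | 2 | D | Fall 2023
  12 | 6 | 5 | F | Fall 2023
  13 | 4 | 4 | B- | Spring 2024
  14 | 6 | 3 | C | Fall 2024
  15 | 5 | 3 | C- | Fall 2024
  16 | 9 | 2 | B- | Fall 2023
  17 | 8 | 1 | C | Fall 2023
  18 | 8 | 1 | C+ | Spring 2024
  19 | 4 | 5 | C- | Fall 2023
SELECT name, credits FROM courses ORDER BY credits DESC LIMIT 3

Execution result:
name | credits
Math 101 | 4
History 101 | 4
Statistics 101 | 3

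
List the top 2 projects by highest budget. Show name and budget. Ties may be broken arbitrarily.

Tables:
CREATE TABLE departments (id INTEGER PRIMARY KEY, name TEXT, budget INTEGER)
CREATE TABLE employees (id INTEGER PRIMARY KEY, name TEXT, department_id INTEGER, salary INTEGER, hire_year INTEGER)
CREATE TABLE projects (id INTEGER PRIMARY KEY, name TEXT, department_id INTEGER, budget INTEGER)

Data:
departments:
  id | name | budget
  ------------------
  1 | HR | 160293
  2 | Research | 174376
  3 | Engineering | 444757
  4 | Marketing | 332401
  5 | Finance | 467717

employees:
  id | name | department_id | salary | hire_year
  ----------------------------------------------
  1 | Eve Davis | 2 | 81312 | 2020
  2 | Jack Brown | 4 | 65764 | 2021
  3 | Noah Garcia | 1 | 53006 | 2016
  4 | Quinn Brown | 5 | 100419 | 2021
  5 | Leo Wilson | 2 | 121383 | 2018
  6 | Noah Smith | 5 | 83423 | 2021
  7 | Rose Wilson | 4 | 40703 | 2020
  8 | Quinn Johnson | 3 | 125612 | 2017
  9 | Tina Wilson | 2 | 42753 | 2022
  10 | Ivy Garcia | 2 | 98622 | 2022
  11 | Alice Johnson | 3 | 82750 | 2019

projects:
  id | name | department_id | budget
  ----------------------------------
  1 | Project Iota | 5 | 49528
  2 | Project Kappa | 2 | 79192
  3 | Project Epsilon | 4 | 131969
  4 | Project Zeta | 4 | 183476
SELECT name, budget FROM projects ORDER BY budget DESC LIMIT 2

Execution result:
name | budget
Project Zeta | 183476
Project Epsilon | 131969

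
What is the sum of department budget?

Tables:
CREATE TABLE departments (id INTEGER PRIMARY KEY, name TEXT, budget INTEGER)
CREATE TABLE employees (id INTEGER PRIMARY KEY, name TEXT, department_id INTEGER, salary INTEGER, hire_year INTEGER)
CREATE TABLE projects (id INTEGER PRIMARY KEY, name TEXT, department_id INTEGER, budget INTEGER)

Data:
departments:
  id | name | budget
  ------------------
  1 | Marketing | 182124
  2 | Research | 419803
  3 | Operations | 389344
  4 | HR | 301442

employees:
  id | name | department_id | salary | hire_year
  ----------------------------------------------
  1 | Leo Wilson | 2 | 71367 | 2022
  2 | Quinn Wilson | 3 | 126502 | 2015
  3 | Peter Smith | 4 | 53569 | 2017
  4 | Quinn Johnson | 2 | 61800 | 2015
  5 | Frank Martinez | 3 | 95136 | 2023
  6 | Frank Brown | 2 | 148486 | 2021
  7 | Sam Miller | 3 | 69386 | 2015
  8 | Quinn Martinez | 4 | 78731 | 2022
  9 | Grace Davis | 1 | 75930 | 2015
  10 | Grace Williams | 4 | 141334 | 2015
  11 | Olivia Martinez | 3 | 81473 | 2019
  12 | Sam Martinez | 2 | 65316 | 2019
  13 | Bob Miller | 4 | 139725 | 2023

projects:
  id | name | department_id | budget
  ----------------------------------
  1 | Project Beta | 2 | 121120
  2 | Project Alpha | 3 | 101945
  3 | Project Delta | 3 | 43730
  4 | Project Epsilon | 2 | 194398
SELECT SUM(budget) FROM departments

Execution result:
1292713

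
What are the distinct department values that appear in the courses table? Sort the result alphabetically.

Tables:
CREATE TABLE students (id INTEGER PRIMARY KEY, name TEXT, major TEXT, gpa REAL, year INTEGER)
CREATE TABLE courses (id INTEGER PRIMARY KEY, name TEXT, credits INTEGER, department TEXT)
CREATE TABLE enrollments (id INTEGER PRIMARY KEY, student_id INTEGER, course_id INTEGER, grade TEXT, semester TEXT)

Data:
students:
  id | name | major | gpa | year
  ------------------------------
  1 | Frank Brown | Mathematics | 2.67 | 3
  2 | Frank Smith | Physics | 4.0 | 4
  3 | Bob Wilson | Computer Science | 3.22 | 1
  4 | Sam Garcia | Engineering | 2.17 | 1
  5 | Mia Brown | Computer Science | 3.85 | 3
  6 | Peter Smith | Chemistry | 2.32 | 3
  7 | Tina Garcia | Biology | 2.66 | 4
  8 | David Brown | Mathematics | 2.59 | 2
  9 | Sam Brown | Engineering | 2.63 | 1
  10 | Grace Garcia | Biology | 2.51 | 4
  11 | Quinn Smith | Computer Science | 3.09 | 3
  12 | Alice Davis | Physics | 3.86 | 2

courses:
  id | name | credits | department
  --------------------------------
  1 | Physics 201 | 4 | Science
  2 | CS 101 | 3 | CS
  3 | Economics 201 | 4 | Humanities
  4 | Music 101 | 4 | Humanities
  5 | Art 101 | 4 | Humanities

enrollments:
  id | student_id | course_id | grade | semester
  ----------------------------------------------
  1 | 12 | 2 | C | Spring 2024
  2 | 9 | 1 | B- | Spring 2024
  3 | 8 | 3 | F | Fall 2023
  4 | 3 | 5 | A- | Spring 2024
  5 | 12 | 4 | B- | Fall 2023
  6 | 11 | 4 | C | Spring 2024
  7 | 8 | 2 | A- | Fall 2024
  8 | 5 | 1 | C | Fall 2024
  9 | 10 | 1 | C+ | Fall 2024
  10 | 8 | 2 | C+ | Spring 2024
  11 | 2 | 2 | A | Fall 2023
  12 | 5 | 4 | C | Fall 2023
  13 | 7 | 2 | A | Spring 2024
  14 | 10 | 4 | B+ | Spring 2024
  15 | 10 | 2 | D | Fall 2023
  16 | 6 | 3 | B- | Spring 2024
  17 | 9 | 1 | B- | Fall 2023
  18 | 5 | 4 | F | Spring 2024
SELECT DISTINCT department FROM courses ORDER BY department

Execution result:
department
CS
Humanities
Science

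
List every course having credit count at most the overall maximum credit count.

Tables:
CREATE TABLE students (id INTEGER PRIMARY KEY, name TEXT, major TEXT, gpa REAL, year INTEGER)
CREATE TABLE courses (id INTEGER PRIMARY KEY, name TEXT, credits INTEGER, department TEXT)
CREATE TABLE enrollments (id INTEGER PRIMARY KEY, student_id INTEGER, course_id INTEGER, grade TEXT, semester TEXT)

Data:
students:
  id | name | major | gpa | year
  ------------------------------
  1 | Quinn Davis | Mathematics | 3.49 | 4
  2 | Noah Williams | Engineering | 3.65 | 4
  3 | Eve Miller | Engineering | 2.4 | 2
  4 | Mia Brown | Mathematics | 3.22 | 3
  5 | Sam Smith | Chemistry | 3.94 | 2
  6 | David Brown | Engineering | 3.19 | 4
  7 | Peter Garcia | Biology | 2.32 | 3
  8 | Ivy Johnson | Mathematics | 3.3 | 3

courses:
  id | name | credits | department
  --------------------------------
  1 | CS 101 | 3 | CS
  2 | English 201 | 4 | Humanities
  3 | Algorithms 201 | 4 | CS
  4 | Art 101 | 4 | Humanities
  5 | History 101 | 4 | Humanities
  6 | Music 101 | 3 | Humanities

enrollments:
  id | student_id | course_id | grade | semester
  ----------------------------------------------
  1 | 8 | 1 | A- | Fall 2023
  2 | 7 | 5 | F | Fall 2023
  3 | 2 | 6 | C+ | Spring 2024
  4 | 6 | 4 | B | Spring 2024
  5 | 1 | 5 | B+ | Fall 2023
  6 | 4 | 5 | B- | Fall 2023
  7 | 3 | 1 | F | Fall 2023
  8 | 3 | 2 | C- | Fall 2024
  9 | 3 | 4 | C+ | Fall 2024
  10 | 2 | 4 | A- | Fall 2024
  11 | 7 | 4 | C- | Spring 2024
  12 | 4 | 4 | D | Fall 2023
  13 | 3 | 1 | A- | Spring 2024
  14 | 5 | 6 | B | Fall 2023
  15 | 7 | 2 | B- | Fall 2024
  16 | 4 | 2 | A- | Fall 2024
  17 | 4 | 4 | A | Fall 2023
SELECT name, credits FROM courses WHERE credits <= (SELECT MAX(credits) FROM courses)

Execution result:
name | credits
CS 101 | 3
English 201 | 4
Algorithms 201 | 4
Art 101 | 4
History 101 | 4
Music 101 | 3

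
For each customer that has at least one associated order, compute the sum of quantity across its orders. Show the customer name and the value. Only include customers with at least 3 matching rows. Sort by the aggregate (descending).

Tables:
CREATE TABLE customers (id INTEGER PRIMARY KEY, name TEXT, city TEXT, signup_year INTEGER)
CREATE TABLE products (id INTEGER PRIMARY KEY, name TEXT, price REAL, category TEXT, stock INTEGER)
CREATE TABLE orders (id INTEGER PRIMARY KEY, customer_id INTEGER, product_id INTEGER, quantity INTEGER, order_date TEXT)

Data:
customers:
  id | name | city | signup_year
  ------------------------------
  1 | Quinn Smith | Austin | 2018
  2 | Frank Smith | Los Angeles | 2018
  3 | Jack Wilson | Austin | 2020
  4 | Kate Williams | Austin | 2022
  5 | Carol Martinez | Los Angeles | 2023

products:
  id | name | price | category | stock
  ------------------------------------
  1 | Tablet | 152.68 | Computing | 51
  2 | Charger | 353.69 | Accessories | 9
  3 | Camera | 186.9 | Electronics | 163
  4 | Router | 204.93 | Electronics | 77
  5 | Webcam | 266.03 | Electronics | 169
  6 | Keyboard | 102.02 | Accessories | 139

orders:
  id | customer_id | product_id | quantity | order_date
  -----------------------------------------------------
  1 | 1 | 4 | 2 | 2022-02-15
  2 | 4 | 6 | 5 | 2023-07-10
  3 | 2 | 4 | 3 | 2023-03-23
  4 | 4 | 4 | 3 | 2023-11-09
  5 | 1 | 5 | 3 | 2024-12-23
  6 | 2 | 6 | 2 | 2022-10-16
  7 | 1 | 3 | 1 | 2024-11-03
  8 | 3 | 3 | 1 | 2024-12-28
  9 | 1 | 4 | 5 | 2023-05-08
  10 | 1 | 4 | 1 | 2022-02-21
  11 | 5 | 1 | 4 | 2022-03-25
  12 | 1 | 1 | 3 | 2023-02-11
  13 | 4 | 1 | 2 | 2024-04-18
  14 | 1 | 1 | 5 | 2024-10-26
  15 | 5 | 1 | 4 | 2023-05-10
SELECT p.name, SUM(c.quantity) AS sum_quantity FROM orders c JOIN customers p ON c.customer_id = p.id GROUP BY p.id, p.name HAVING COUNT(*) >= 3 ORDER BY sum_quantity DESC

Execution result:
name | sum_quantity
Quinn Smith | 20
Kate Williams | 10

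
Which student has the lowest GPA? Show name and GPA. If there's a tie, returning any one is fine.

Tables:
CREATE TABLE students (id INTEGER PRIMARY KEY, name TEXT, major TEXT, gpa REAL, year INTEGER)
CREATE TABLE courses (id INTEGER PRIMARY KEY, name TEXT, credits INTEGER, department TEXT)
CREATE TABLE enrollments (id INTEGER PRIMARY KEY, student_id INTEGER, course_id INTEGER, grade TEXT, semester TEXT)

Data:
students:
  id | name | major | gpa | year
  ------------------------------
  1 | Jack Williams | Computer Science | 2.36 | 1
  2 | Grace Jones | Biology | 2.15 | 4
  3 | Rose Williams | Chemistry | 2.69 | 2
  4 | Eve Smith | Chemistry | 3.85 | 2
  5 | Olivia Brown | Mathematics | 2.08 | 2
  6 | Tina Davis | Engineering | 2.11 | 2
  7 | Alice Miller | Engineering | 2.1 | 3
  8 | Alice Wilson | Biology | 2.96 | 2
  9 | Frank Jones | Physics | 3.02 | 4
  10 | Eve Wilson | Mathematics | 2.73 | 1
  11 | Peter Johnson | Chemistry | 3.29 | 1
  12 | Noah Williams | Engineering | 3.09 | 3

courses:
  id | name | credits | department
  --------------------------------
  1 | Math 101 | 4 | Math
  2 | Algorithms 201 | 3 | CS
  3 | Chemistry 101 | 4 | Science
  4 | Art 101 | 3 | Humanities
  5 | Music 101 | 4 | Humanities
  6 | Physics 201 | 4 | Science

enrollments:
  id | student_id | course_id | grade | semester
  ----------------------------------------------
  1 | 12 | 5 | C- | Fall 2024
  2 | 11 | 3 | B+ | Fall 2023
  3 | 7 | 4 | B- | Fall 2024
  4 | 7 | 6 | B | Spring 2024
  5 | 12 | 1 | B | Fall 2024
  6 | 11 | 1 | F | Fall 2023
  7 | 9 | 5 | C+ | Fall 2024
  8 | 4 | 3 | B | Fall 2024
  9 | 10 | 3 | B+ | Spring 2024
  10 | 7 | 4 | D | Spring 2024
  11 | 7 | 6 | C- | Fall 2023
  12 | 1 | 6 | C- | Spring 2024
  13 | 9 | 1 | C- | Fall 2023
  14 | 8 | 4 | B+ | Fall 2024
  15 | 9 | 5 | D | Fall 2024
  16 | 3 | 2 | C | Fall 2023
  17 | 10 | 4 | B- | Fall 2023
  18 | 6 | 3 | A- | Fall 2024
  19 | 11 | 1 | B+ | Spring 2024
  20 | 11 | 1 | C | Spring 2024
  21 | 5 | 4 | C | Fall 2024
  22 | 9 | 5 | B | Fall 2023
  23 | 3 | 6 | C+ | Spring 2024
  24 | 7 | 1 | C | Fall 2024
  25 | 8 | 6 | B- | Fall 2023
SELECT name, gpa FROM students ORDER BY gpa ASC LIMIT 1

Execution result:
name | gpa
Olivia Brown | 2.08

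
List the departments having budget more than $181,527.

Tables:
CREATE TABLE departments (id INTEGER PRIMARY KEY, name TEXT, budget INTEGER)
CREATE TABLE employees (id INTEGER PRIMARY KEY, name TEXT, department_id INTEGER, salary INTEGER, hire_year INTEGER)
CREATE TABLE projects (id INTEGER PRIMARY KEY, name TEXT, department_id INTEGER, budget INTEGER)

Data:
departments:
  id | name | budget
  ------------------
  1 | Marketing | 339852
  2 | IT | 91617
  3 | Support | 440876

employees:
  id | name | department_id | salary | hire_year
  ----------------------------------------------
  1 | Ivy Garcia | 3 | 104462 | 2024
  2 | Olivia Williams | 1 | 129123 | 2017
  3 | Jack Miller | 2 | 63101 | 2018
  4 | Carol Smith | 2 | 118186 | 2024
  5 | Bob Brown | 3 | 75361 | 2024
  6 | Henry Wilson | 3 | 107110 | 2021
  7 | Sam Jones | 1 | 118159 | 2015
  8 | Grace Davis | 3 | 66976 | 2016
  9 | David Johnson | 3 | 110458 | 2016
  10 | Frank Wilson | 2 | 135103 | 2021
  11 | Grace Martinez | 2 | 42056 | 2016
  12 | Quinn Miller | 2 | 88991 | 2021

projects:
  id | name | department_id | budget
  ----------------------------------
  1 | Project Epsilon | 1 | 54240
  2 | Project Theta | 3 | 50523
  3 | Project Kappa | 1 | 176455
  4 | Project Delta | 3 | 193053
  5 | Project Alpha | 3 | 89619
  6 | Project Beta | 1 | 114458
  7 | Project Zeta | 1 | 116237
SELECT name, budget FROM departments WHERE budget > 181527

Execution result:
name | budget
Marketing | 339852
Support | 440876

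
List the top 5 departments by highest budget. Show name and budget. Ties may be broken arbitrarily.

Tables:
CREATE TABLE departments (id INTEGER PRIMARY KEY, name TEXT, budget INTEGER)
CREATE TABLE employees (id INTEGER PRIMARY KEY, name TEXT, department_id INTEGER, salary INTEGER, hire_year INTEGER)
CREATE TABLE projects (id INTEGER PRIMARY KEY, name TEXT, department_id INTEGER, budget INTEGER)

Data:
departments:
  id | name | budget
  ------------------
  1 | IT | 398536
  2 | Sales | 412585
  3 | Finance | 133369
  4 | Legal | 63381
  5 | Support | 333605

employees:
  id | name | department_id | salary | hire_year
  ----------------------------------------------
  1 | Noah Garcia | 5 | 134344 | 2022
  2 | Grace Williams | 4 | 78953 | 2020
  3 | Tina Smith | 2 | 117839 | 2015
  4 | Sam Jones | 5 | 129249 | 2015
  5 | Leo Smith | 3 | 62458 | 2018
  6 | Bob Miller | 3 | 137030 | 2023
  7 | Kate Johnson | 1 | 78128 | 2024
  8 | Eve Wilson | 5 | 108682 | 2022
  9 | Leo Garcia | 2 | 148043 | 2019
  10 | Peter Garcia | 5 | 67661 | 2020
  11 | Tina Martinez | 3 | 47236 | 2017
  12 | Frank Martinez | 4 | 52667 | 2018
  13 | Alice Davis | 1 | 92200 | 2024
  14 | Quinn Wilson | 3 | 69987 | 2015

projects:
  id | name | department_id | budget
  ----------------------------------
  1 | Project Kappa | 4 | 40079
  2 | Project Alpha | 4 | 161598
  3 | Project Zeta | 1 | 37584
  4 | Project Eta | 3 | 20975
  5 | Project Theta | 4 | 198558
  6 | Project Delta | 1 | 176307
SELECT name, budget FROM departments ORDER BY budget DESC LIMIT 5

Execution result:
name | budget
Sales | 412585
IT | 398536
Support | 333605
Finance | 133369
Legal | 63381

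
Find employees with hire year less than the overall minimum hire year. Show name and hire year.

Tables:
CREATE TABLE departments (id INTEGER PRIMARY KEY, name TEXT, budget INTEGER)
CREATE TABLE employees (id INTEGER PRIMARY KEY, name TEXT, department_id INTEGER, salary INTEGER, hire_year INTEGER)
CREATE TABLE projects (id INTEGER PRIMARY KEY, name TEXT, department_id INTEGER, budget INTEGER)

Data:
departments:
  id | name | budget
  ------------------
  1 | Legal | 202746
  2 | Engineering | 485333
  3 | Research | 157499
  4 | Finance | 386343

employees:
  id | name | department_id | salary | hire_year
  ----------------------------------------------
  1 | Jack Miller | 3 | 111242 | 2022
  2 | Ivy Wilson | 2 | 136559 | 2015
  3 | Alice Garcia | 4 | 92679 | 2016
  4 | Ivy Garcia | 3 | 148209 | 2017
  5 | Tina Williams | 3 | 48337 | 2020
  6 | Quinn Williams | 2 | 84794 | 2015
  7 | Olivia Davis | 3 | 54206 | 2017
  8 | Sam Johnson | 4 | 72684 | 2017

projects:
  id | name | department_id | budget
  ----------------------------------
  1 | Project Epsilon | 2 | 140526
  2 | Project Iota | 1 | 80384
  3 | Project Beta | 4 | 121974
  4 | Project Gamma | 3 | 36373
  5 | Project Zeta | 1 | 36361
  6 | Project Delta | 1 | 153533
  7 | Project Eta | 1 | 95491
SELECT name, hire_year FROM employees WHERE hire_year < (SELECT MIN(hire_year) FROM employees)

Execution result:
(no rows)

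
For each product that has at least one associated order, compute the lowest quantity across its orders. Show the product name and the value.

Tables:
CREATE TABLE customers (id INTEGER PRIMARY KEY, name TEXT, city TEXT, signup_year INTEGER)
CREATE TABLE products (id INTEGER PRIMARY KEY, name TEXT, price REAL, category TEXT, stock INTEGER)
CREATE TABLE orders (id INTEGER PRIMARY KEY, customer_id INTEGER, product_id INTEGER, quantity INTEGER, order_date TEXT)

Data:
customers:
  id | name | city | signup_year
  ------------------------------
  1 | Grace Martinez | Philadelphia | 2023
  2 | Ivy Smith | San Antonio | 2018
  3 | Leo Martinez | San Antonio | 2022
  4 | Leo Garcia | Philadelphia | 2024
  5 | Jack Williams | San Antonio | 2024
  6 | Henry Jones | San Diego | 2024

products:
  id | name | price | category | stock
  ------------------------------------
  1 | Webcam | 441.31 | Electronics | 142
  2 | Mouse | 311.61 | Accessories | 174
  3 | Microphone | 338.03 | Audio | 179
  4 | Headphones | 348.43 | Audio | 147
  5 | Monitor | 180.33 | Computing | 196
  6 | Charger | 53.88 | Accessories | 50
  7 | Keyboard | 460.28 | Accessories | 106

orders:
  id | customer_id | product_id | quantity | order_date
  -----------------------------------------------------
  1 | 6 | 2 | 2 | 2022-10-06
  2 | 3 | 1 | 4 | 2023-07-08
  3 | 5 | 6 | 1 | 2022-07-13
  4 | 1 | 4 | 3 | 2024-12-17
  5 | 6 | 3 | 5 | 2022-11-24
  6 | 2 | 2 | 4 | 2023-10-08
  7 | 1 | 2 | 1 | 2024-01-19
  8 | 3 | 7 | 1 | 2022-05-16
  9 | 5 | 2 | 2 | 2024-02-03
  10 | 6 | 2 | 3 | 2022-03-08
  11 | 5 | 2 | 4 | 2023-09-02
SELECT p.name, MIN(c.quantity) AS min_quantity FROM orders c JOIN products p ON c.product_id = p.id GROUP BY p.id, p.name

Execution result:
name | min_quantity
Webcam | 4
Mouse | 1
Microphone | 5
Headphones | 3
Charger | 1
Keyboard | 1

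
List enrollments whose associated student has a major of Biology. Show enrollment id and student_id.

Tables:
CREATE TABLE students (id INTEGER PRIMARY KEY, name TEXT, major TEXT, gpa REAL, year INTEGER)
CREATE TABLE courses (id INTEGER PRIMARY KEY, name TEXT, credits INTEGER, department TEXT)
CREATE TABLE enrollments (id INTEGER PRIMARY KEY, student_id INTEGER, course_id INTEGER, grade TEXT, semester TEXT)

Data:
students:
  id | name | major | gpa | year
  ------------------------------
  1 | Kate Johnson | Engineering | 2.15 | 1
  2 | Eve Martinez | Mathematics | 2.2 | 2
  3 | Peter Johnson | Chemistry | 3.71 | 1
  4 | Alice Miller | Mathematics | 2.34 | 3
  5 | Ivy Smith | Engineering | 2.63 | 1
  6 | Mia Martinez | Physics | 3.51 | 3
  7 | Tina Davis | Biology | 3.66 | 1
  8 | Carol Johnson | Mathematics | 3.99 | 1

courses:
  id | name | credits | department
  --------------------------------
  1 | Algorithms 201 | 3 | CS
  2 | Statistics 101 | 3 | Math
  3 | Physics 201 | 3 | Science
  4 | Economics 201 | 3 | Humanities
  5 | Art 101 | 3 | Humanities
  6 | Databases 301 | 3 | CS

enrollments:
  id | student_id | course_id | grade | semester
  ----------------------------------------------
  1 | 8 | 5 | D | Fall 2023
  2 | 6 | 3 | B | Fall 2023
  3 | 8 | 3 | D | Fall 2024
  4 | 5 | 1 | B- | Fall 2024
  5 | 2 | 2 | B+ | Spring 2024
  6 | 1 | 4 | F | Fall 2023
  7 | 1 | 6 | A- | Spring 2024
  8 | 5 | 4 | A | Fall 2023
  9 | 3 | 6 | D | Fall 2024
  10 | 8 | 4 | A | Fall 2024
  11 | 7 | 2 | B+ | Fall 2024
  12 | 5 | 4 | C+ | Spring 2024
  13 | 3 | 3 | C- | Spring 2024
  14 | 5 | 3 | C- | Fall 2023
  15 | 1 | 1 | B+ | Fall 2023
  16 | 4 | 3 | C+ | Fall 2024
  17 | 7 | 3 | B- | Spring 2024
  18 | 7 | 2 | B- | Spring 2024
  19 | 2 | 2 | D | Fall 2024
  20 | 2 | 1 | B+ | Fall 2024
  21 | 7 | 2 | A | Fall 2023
SELECT id, student_id FROM enrollments WHERE student_id IN (SELECT id FROM students WHERE major = 'Biology')

Execution result:
id | student_id
11 | 7
17 | 7
18 | 7
21 | 7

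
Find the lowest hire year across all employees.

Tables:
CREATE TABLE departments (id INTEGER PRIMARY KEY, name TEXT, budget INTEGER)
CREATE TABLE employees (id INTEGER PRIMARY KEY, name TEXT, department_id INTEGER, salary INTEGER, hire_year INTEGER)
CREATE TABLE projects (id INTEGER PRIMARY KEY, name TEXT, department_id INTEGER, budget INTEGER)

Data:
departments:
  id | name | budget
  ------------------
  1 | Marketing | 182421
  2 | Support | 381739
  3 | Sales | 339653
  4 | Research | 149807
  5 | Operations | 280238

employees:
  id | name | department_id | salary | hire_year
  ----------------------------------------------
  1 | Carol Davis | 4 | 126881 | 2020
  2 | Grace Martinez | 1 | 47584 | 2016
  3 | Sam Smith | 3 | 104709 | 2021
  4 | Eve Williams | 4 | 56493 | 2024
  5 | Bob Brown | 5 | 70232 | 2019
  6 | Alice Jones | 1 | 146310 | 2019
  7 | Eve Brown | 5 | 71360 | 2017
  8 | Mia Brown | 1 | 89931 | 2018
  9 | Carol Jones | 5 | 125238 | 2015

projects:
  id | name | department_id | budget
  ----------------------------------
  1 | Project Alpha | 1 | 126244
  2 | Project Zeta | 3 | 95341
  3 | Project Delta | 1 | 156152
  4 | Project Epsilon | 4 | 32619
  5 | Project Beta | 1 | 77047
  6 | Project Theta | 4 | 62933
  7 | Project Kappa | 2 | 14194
SELECT MIN(hire_year) FROM employees

Execution result:
2015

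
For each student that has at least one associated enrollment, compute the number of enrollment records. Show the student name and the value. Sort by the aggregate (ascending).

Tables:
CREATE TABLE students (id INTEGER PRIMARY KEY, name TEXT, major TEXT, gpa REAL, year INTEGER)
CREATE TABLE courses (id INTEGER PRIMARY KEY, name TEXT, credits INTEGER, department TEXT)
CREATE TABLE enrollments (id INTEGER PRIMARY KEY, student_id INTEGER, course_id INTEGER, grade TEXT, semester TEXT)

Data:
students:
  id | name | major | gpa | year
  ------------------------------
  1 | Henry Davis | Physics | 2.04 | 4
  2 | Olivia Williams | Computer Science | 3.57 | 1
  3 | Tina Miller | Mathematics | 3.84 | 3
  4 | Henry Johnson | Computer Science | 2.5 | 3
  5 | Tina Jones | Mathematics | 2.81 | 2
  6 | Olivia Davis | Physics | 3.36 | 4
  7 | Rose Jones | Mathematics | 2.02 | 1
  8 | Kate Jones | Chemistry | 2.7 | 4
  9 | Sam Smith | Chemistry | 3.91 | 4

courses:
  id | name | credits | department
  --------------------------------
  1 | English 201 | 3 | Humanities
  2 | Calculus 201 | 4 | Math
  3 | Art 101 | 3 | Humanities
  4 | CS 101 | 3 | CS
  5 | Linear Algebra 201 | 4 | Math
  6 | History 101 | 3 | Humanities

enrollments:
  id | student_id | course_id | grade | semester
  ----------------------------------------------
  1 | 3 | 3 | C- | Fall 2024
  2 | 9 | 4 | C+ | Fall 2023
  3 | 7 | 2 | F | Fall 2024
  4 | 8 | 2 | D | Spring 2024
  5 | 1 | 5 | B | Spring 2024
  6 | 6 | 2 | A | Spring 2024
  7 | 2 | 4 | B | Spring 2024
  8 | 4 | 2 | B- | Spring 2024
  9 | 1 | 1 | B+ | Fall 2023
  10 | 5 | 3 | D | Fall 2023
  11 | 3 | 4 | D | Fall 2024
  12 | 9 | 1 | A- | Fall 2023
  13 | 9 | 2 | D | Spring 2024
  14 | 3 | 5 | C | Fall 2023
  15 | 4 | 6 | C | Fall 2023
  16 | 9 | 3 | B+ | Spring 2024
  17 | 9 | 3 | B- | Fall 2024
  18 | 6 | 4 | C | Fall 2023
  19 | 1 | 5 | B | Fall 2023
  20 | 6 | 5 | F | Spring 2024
SELECT p.name, COUNT(*) AS n FROM enrollments c JOIN students p ON c.student_id = p.id GROUP BY p.id, p.name ORDER BY n ASC

Execution result:
name | n
Olivia Williams | 1
Tina Jones | 1
Rose Jones | 1
Kate Jones | 1
Henry Johnson | 2
Henry Davis | 3
Tina Miller | 3
Olivia Davis | 3
Sam Smith | 5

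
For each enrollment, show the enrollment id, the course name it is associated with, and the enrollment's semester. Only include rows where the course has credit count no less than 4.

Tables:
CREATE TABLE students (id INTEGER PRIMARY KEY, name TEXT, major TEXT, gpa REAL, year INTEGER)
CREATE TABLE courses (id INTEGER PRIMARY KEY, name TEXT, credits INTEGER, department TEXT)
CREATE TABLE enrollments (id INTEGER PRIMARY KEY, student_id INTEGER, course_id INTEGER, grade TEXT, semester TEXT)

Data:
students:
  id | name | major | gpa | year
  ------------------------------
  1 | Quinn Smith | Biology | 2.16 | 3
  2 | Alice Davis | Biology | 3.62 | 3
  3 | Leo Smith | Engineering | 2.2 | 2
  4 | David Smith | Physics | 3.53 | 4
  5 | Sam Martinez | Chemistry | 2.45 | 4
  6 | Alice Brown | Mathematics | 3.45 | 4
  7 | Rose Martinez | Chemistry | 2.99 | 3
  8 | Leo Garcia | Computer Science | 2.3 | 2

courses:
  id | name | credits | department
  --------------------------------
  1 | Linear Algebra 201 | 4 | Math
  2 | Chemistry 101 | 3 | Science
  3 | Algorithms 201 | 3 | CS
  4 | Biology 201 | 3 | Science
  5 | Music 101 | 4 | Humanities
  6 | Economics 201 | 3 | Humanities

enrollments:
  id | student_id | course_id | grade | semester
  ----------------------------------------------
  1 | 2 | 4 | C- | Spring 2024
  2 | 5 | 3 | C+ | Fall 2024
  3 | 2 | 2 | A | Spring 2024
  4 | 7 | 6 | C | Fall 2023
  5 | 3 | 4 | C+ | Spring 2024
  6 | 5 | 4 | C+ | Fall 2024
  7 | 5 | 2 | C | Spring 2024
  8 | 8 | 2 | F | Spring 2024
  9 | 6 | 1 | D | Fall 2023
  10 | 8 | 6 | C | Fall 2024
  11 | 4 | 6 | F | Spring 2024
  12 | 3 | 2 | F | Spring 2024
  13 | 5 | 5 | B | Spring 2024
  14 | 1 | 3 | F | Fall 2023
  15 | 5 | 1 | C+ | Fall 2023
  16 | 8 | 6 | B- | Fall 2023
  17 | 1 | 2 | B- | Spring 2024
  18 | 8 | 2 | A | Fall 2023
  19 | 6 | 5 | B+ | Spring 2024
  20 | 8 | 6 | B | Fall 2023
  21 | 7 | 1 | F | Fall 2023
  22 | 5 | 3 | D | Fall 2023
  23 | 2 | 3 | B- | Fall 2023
SELECT c.id, p.name AS course, c.semester FROM enrollments c JOIN courses p ON c.course_id = p.id WHERE p.credits >= 4

Execution result:
id | course | semester
9 | Linear Algebra 201 | Fall 2023
13 | Music 101 | Spring 2024
15 | Linear Algebra 201 | Fall 2023
19 | Music 101 | Spring 2024
21 | Linear Algebra 201 | Fall 2023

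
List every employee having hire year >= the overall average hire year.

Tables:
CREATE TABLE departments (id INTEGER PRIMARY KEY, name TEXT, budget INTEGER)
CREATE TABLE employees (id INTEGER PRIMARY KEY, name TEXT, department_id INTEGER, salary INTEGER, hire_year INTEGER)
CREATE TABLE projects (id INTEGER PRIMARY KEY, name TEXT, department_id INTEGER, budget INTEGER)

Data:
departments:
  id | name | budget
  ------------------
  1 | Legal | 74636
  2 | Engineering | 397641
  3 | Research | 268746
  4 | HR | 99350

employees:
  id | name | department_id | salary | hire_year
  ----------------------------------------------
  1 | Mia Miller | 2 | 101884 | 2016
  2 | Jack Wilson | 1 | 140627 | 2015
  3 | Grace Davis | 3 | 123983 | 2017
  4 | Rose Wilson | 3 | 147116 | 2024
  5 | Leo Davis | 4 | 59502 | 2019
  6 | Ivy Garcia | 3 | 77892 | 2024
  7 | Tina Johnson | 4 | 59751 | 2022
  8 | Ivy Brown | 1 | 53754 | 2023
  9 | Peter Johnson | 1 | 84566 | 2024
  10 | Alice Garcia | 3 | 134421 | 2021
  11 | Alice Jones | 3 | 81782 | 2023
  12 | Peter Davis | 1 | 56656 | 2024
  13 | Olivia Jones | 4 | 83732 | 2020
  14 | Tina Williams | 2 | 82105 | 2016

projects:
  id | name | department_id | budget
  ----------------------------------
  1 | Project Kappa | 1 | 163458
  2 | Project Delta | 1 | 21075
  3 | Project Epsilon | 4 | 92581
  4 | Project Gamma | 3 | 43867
SELECT name, hire_year FROM employees WHERE hire_year >= (SELECT AVG(hire_year) FROM employees)

Execution result:
name | hire_year
Rose Wilson | 2024
Ivy Garcia | 2024
Tina Johnson | 2022
Ivy Brown | 2023
Peter Johnson | 2024
Alice Garcia | 2021
Alice Jones | 2023
Peter Davis | 2024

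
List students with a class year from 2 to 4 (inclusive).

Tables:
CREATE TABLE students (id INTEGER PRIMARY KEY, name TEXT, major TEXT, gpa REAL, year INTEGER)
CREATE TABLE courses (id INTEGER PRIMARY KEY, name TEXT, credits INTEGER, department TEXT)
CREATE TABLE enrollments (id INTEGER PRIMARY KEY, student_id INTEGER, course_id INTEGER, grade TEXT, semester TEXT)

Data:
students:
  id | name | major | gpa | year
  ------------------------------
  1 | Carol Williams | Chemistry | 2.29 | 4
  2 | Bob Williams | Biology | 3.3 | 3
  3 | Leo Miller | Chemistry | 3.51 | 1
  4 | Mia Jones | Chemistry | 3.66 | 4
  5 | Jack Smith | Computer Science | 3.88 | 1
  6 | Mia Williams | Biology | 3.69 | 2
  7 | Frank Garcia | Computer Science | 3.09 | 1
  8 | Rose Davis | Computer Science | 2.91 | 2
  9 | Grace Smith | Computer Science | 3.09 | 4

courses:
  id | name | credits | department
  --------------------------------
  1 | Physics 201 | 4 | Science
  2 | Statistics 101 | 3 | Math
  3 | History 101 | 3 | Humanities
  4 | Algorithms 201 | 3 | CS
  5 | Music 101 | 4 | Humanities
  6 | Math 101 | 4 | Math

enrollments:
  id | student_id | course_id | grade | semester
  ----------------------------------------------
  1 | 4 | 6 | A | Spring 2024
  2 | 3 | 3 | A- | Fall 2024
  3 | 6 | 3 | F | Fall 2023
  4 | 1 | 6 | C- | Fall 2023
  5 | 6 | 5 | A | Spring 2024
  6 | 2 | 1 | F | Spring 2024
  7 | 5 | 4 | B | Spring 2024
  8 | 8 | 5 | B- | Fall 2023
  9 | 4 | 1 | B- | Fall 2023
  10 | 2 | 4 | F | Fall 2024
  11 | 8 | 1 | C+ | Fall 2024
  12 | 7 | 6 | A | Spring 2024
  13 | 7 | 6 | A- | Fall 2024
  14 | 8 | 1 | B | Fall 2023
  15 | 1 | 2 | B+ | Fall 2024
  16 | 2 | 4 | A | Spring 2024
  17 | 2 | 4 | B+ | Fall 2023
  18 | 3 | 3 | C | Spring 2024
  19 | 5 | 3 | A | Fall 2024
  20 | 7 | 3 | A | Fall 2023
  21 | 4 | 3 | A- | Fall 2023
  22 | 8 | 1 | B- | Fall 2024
SELECT name, year FROM students WHERE year BETWEEN 2 AND 4

Execution result:
name | year
Carol Williams | 4
Bob Williams | 3
Mia Jones | 4
Mia Williams | 2
Rose Davis | 2
Grace Smith | 4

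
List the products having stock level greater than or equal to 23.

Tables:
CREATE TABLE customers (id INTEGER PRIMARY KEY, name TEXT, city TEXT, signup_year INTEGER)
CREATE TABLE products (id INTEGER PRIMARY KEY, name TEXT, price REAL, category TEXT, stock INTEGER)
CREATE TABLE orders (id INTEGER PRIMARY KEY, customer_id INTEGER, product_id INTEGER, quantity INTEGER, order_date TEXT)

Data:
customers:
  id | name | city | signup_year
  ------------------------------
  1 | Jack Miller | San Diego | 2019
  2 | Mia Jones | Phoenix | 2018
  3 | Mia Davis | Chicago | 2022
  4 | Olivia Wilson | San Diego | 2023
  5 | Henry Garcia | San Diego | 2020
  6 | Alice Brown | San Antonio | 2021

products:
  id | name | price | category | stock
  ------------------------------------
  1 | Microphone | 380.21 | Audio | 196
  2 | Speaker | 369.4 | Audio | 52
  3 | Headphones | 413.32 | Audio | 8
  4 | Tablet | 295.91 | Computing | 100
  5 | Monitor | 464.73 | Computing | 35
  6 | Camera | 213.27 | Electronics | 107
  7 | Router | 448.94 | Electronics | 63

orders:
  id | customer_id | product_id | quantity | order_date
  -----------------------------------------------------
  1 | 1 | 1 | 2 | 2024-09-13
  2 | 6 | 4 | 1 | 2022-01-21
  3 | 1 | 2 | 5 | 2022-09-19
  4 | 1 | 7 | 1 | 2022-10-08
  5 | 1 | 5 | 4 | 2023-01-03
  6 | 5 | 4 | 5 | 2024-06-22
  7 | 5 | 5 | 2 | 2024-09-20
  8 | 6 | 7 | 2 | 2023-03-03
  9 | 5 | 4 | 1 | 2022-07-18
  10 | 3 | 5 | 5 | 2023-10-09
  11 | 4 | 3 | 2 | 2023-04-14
SELECT name, stock FROM products WHERE stock >= 23

Execution result:
name | stock
Microphone | 196
Speaker | 52
Tablet | 100
Monitor | 35
Camera | 107
Router | 63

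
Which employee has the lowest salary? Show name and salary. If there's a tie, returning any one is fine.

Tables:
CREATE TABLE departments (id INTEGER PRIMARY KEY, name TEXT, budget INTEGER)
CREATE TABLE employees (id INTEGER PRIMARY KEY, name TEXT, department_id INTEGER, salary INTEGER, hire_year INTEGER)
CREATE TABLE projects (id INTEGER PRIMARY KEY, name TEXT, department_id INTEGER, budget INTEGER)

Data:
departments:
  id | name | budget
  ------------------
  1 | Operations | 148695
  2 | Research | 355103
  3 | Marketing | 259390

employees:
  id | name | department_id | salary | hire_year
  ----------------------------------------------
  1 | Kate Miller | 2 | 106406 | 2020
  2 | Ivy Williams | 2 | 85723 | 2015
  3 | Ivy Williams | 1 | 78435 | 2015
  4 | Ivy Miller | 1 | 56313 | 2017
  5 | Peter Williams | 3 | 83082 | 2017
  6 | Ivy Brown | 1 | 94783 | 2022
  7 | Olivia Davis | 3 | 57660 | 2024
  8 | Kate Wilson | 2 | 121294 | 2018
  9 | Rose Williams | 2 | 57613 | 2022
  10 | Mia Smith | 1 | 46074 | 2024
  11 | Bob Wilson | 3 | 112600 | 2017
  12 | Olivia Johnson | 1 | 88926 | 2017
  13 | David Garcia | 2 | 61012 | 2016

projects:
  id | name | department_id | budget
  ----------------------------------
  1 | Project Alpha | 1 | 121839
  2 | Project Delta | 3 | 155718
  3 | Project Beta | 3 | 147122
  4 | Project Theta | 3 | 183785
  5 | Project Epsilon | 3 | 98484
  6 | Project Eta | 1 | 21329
SELECT name, salary FROM employees ORDER BY salary ASC LIMIT 1

Execution result:
name | salary
Mia Smith | 46074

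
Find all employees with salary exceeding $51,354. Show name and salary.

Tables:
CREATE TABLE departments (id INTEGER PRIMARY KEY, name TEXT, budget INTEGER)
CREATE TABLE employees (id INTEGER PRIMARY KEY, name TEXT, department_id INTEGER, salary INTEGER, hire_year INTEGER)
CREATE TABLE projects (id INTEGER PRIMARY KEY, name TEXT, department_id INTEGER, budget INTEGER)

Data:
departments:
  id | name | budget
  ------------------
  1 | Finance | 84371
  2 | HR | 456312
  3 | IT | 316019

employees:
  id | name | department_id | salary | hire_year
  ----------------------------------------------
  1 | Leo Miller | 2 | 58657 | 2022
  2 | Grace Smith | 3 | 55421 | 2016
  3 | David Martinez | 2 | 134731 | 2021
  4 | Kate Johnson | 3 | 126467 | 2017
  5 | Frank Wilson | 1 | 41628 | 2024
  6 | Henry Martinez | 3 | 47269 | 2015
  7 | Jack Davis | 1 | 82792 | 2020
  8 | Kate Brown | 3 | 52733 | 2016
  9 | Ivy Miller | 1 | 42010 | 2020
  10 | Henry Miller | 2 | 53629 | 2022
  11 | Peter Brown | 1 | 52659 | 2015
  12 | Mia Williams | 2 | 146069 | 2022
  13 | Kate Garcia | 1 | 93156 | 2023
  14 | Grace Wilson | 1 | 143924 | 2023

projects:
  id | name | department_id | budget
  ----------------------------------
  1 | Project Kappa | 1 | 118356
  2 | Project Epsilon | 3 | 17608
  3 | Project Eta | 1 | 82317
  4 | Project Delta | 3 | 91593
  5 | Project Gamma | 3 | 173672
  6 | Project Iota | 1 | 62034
SELECT name, salary FROM employees WHERE salary > 51354

Execution result:
name | salary
Leo Miller | 58657
Grace Smith | 55421
David Martinez | 134731
Kate Johnson | 126467
Jack Davis | 82792
Kate Brown | 52733
Henry Miller | 53629
Peter Brown | 52659
Mia Williams | 146069
Kate Garcia | 93156
Grace Wilson | 143924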